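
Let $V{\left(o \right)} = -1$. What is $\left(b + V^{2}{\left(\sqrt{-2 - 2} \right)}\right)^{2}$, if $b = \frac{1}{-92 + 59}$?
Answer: $\frac{1024}{1089} \approx 0.94031$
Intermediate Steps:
$b = - \frac{1}{33}$ ($b = \frac{1}{-33} = - \frac{1}{33} \approx -0.030303$)
$\left(b + V^{2}{\left(\sqrt{-2 - 2} \right)}\right)^{2} = \left(- \frac{1}{33} + \left(-1\right)^{2}\right)^{2} = \left(- \frac{1}{33} + 1\right)^{2} = \left(\frac{32}{33}\right)^{2} = \frac{1024}{1089}$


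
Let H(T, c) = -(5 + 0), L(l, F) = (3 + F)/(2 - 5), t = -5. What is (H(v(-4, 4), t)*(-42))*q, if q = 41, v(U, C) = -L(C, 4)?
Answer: 8610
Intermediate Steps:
L(l, F) = -1 - F/3 (L(l, F) = (3 + F)/(-3) = (3 + F)*(-⅓) = -1 - F/3)
v(U, C) = 7/3 (v(U, C) = -(-1 - ⅓*4) = -(-1 - 4/3) = -1*(-7/3) = 7/3)
H(T, c) = -5 (H(T, c) = -1*5 = -5)
(H(v(-4, 4), t)*(-42))*q = -5*(-42)*41 = 210*41 = 8610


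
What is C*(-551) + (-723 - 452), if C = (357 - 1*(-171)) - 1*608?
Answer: 42905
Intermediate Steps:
C = -80 (C = (357 + 171) - 608 = 528 - 608 = -80)
C*(-551) + (-723 - 452) = -80*(-551) + (-723 - 452) = 44080 - 1175 = 42905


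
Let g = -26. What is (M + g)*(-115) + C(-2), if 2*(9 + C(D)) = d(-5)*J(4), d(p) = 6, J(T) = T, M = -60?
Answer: 9893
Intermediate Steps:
C(D) = 3 (C(D) = -9 + (6*4)/2 = -9 + (½)*24 = -9 + 12 = 3)
(M + g)*(-115) + C(-2) = (-60 - 26)*(-115) + 3 = -86*(-115) + 3 = 9890 + 3 = 9893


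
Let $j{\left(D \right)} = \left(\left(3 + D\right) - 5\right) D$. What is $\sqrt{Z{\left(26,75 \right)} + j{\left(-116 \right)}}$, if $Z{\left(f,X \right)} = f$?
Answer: $\sqrt{13714} \approx 117.11$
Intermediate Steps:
$j{\left(D \right)} = D \left(-2 + D\right)$ ($j{\left(D \right)} = \left(-2 + D\right) D = D \left(-2 + D\right)$)
$\sqrt{Z{\left(26,75 \right)} + j{\left(-116 \right)}} = \sqrt{26 - 116 \left(-2 - 116\right)} = \sqrt{26 - -13688} = \sqrt{26 + 13688} = \sqrt{13714}$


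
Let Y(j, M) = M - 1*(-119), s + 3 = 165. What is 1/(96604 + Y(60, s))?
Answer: 1/96885 ≈ 1.0322e-5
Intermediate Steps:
s = 162 (s = -3 + 165 = 162)
Y(j, M) = 119 + M (Y(j, M) = M + 119 = 119 + M)
1/(96604 + Y(60, s)) = 1/(96604 + (119 + 162)) = 1/(96604 + 281) = 1/96885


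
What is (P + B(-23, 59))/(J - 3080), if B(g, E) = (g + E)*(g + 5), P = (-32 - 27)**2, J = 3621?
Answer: 2833/541 ≈ 5.2366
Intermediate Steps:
P = 3481 (P = (-59)**2 = 3481)
B(g, E) = (5 + g)*(E + g) (B(g, E) = (E + g)*(5 + g) = (5 + g)*(E + g))
(P + B(-23, 59))/(J - 3080) = (3481 + ((-23)**2 + 5*59 + 5*(-23) + 59*(-23)))/(3621 - 3080) = (3481 + (529 + 295 - 115 - 1357))/541 = (3481 - 648)*(1/541) = 2833*(1/541) = 2833/541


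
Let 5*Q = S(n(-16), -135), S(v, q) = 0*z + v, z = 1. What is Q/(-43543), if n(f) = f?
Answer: 16/217715 ≈ 7.3491e-5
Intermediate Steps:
S(v, q) = v (S(v, q) = 0*1 + v = 0 + v = v)
Q = -16/5 (Q = (⅕)*(-16) = -16/5 ≈ -3.2000)
Q/(-43543) = -16/5/(-43543) = -16/5*(-1/43543) = 16/217715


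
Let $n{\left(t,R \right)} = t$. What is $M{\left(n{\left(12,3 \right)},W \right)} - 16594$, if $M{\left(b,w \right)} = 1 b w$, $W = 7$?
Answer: $-16510$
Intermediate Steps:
$M{\left(b,w \right)} = b w$
$M{\left(n{\left(12,3 \right)},W \right)} - 16594 = 12 \cdot 7 - 16594 = 84 - 16594 = -16510$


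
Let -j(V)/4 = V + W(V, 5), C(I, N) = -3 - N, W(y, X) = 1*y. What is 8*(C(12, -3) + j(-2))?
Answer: 128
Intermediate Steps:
W(y, X) = y
j(V) = -8*V (j(V) = -4*(V + V) = -8*V)
8*(C(12, -3) + j(-2)) = 8*((-3 - 1*(-3)) - 8*(-2)) = 8*((-3 + 3) + 16) = 8*(0 + 16) = 8*16 = 128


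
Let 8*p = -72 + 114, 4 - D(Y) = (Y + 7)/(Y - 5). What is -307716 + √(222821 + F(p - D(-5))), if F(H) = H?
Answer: -307716 + √22282205/10 ≈ -3.0724e+5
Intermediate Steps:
D(Y) = 4 - (7 + Y)/(-5 + Y) (D(Y) = 4 - (Y + 7)/(Y - 5) = 4 - (7 + Y)/(-5 + Y))
p = 21/4 (p = (-72 + 114)/8 = (⅛)*42 = 21/4 ≈ 5.2500)
-307716 + √(222821 + F(p - D(-5))) = -307716 + √(222821 + (21/4 - 3*(-9 - 5)/(-5 - 5))) = -307716 + √(222821 + (21/4 - 3*(-14)/(-10))) = -307716 + √(222821 + (21/4 - 3*(-1)*(-14)/10)) = -307716 + √(222821 + (21/4 - 1*21/5)) = -307716 + √(222821 + (21/4 - 21/5)) = -307716 + √(222821 + 21/20) = -307716 + √(4456441/20) = -307716 + √22282205/10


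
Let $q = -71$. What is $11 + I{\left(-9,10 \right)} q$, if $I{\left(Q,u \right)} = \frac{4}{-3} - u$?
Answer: $\frac{2447}{3} \approx 815.67$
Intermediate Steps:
$I{\left(Q,u \right)} = - \frac{4}{3} - u$ ($I{\left(Q,u \right)} = 4 \left(- \frac{1}{3}\right) - u = - \frac{4}{3} - u$)
$11 + I{\left(-9,10 \right)} q = 11 + \left(- \frac{4}{3} - 10\right) \left(-71\right) = 11 - - \frac{2414}{3} = 11 + \frac{2414}{3} = \frac{2447}{3}$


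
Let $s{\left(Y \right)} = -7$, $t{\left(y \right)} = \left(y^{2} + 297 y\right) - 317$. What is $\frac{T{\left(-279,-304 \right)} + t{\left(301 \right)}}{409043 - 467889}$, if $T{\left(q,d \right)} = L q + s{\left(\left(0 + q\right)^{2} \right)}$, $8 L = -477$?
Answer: $- \frac{1570475}{470768} \approx -3.336$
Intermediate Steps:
$t{\left(y \right)} = -317 + y^{2} + 297 y$
$L = - \frac{477}{8}$ ($L = \frac{1}{8} \left(-477\right) = - \frac{477}{8} \approx -59.625$)
$T{\left(q,d \right)} = -7 - \frac{477 q}{8}$ ($T{\left(q,d \right)} = - \frac{477 q}{8} - 7 = -7 - \frac{477 q}{8}$)
$\frac{T{\left(-279,-304 \right)} + t{\left(301 \right)}}{409043 - 467889} = \frac{\left(-7 - - \frac{133083}{8}\right) + \left(-317 + 301^{2} + 297 \cdot 301\right)}{409043 - 467889} = \frac{\left(-7 + \frac{133083}{8}\right) + \left(-317 + 90601 + 89397\right)}{-58846} = \left(\frac{133027}{8} + 179681\right) \left(- \frac{1}{58846}\right) = \frac{1570475}{8} \left(- \frac{1}{58846}\right) = - \frac{1570475}{470768}$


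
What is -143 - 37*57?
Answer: -2252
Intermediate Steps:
-143 - 37*57 = -143 - 2109 = -2252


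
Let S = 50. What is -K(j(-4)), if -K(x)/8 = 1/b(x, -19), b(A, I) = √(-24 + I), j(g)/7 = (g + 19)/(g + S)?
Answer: -8*I*√43/43 ≈ -1.22*I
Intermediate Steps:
j(g) = 7*(19 + g)/(50 + g) (j(g) = 7*((g + 19)/(g + 50)) = 7*((19 + g)/(50 + g)) = 7*(19 + g)/(50 + g))
K(x) = 8*I*√43/43 (K(x) = -8/√(-24 - 19) = -8*(-I*√43/43) = -(-8)*I*√43/43 = 8*I*√43/43)
-K(j(-4)) = -8*I*√43/43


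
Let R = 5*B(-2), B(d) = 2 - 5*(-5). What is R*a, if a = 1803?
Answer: 243405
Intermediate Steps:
B(d) = 27 (B(d) = 2 + 25 = 27)
R = 135 (R = 5*27 = 135)
R*a = 135*1803 = 243405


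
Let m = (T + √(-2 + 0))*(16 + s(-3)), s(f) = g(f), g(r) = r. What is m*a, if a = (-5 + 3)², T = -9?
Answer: -468 + 52*I*√2 ≈ -468.0 + 73.539*I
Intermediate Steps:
s(f) = f
a = 4 (a = (-2)² = 4)
m = -117 + 13*I*√2 (m = (-9 + √(-2 + 0))*(16 - 3) = (-9 + √(-2))*13 = (-9 + I*√2)*13 = -117 + 13*I*√2 ≈ -117.0 + 18.385*I)
m*a = (-117 + 13*I*√2)*4 = -468 + 52*I*√2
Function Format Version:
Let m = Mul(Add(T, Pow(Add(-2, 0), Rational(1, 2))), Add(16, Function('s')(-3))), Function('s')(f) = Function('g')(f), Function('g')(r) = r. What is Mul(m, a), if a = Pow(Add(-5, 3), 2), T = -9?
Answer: Add(-468, Mul(52, I, Pow(2, Rational(1, 2)))) ≈ Add(-468.00, Mul(73.539, I))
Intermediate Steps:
Function('s')(f) = f
a = 4 (a = Pow(-2, 2) = 4)
m = Add(-117, Mul(13, I, Pow(2, Rational(1, 2)))) (m = Mul(Add(-9, Pow(Add(-2, 0), Rational(1, 2))), Add(16, -3)) = Mul(Add(-9, Pow(-2, Rational(1, 2))), 13) = Mul(Add(-9, Mul(I, Pow(2, Rational(1, 2)))), 13) = Add(-117, Mul(13, I, Pow(2, Rational(1, 2)))) ≈ Add(-117.00, Mul(18.385, I)))
Mul(m, a) = Mul(Add(-117, Mul(13, I, Pow(2, Rational(1, 2)))), 4) = Add(-468, Mul(52, I, Pow(2, Rational(1, 2))))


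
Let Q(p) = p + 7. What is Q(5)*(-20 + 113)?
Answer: 1116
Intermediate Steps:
Q(p) = 7 + p
Q(5)*(-20 + 113) = (7 + 5)*(-20 + 113) = 12*93 = 1116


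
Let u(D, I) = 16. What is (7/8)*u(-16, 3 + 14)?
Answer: 14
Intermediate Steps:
(7/8)*u(-16, 3 + 14) = (7/8)*16 = 14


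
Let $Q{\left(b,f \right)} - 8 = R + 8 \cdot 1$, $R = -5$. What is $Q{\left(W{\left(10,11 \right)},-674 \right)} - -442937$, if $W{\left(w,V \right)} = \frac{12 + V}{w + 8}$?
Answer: $442948$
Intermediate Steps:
$W{\left(w,V \right)} = \frac{12 + V}{8 + w}$
$Q{\left(b,f \right)} = 11$ ($Q{\left(b,f \right)} = 8 + \left(-5 + 8 \cdot 1\right) = 8 + \left(-5 + 8\right) = 8 + 3 = 11$)
$Q{\left(W{\left(10,11 \right)},-674 \right)} - -442937 = 11 - -442937 = 11 + 442937 = 442948$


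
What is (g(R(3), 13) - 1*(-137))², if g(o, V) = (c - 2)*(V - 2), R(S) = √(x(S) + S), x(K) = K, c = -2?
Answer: 8649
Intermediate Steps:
R(S) = √2*√S (R(S) = √(S + S) = √(2*S) = √2*√S)
g(o, V) = 8 - 4*V (g(o, V) = (-2 - 2)*(V - 2) = -4*(-2 + V) = 8 - 4*V)
(g(R(3), 13) - 1*(-137))² = ((8 - 4*13) - 1*(-137))² = ((8 - 52) + 137)² = (-44 + 137)² = 93² = 8649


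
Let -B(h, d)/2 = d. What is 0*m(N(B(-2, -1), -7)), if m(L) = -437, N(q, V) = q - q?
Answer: 0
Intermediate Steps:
B(h, d) = -2*d
N(q, V) = 0
0*m(N(B(-2, -1), -7)) = 0*(-437) = 0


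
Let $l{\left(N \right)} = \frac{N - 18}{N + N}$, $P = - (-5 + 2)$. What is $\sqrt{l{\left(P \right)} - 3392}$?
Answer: $\frac{i \sqrt{13578}}{2} \approx 58.262 i$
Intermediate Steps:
$P = 3$ ($P = \left(-1\right) \left(-3\right) = 3$)
$l{\left(N \right)} = \frac{-18 + N}{2 N}$
$\sqrt{l{\left(P \right)} - 3392} = \sqrt{\frac{-18 + 3}{2 \cdot 3} - 3392} = \sqrt{\frac{1}{2} \cdot \frac{1}{3} \left(-15\right) - 3392} = \sqrt{- \frac{5}{2} - 3392} = \sqrt{- \frac{6789}{2}} = \frac{i \sqrt{13578}}{2}$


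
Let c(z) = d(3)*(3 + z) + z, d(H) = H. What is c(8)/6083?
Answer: 41/6083 ≈ 0.0067401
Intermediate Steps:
c(z) = 9 + 4*z (c(z) = 3*(3 + z) + z = (9 + 3*z) + z = 9 + 4*z)
c(8)/6083 = (9 + 4*8)/6083 = (9 + 32)*(1/6083) = 41*(1/6083) = 41/6083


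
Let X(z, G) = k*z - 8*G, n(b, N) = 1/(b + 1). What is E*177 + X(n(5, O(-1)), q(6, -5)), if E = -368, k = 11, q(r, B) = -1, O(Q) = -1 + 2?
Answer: -390757/6 ≈ -65126.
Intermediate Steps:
O(Q) = 1
n(b, N) = 1/(1 + b)
X(z, G) = -8*G + 11*z (X(z, G) = 11*z - 8*G = -8*G + 11*z)
E*177 + X(n(5, O(-1)), q(6, -5)) = -368*177 + (-8*(-1) + 11/(1 + 5)) = -65136 + (8 + 11/6) = -65136 + 59/6 = -390757/6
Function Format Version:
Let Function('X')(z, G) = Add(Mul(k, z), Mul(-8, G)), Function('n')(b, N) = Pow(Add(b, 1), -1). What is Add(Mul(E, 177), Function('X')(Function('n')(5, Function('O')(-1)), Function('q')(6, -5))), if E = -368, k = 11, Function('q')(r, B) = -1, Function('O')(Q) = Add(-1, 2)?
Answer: Rational(-390757, 6) ≈ -65126.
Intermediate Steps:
Function('O')(Q) = 1
Function('n')(b, N) = Pow(Add(1, b), -1)
Function('X')(z, G) = Add(Mul(-8, G), Mul(11, z)) (Function('X')(z, G) = Add(Mul(11, z), Mul(-8, G)) = Add(Mul(-8, G), Mul(11, z)))
Add(Mul(E, 177), Function('X')(Function('n')(5, Function('O')(-1)), Function('q')(6, -5))) = Add(Mul(-368, 177), Add(Mul(-8, -1), Mul(11, Pow(Add(1, 5), -1)))) = Add(-65136, Add(8, Mul(11, Pow(6, -1)))) = Add(-65136, Add(8, Mul(11, Rational(1, 6)))) = Add(-65136, Add(8, Rational(11, 6))) = Add(-65136, Rational(59, 6)) = Rational(-390757, 6)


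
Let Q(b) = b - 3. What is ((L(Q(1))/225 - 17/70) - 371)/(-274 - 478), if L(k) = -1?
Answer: 1169429/2368800 ≈ 0.49368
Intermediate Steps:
Q(b) = -3 + b
((L(Q(1))/225 - 17/70) - 371)/(-274 - 478) = ((-1/225 - 17/70) - 371)/(-274 - 478) = ((-1*1/225 - 17*1/70) - 371)/(-752) = ((-1/225 - 17/70) - 371)*(-1/752) = (-779/3150 - 371)*(-1/752) = -1169429/3150*(-1/752) = 1169429/2368800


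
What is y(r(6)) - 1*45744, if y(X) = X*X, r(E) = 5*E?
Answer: -44844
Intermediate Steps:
y(X) = X**2
y(r(6)) - 1*45744 = (5*6)**2 - 1*45744 = 30**2 - 45744 = 900 - 45744 = -44844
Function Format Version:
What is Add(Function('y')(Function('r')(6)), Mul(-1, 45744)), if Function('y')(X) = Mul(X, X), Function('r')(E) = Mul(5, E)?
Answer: -44844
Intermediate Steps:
Function('y')(X) = Pow(X, 2)
Add(Function('y')(Function('r')(6)), Mul(-1, 45744)) = Add(Pow(Mul(5, 6), 2), Mul(-1, 45744)) = Add(Pow(30, 2), -45744) = Add(900, -45744) = -44844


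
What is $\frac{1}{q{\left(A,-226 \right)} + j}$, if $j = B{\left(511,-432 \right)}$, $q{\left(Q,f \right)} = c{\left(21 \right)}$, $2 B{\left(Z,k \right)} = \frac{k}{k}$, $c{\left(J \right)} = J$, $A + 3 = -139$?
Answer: $\frac{2}{43} \approx 0.046512$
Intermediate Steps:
$A = -142$ ($A = -3 - 139 = -142$)
$B{\left(Z,k \right)} = \frac{1}{2}$ ($B{\left(Z,k \right)} = \frac{k \frac{1}{k}}{2} = \frac{1}{2} \cdot 1 = \frac{1}{2}$)
$q{\left(Q,f \right)} = 21$
$j = \frac{1}{2} \approx 0.5$
$\frac{1}{q{\left(A,-226 \right)} + j} = \frac{1}{21 + \frac{1}{2}} = \frac{1}{\frac{43}{2}} = \frac{2}{43}$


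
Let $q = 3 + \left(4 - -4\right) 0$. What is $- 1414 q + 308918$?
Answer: $304676$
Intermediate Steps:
$q = 3$ ($q = 3 + \left(4 + 4\right) 0 = 3 + 8 \cdot 0 = 3 + 0 = 3$)
$- 1414 q + 308918 = \left(-1414\right) 3 + 308918 = -4242 + 308918 = 304676$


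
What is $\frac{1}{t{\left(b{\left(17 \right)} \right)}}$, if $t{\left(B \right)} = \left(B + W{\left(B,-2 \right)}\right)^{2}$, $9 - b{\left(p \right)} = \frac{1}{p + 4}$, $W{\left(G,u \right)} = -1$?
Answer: $\frac{441}{27889} \approx 0.015813$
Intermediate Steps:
$b{\left(p \right)} = 9 - \frac{1}{4 + p}$ ($b{\left(p \right)} = 9 - \frac{1}{p + 4} = 9 - \frac{1}{4 + p}$)
$t{\left(B \right)} = \left(-1 + B\right)^{2}$ ($t{\left(B \right)} = \left(B - 1\right)^{2} = \left(-1 + B\right)^{2}$)
$\frac{1}{t{\left(b{\left(17 \right)} \right)}} = \frac{1}{\left(-1 + \frac{35 + 9 \cdot 17}{4 + 17}\right)^{2}} = \frac{1}{\left(-1 + \frac{35 + 153}{21}\right)^{2}} = \frac{1}{\left(-1 + \frac{1}{21} \cdot 188\right)^{2}} = \frac{1}{\left(-1 + \frac{188}{21}\right)^{2}} = \frac{1}{\left(\frac{167}{21}\right)^{2}} = \frac{1}{\frac{27889}{441}} = \frac{441}{27889}$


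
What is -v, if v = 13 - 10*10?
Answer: 87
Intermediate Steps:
v = -87 (v = 13 - 100 = -87)
-v = -1*(-87) = 87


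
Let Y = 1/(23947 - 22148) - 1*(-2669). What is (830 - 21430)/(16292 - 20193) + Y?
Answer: 18767835732/7017899 ≈ 2674.3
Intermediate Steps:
Y = 4801532/1799 (Y = 1/1799 + 2669 = 4801532/1799 ≈ 2669.0)
(830 - 21430)/(16292 - 20193) + Y = (830 - 21430)/(16292 - 20193) + 4801532/1799 = -20600/(-3901) + 4801532/1799 = -20600*(-1/3901) + 4801532/1799 = 20600/3901 + 4801532/1799 = 18767835732/7017899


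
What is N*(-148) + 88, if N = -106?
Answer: 15776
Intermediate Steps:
N*(-148) + 88 = -106*(-148) + 88 = 15688 + 88 = 15776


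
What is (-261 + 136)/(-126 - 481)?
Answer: 125/607 ≈ 0.20593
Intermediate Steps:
(-261 + 136)/(-126 - 481) = -125/(-607) = -125*(-1/607) = 125/607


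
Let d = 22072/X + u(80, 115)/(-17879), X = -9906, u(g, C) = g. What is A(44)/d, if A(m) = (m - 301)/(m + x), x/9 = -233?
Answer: -22758554559/405896338852 ≈ -0.056070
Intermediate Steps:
x = -2097 (x = 9*(-233) = -2097)
A(m) = (-301 + m)/(-2097 + m) (A(m) = (m - 301)/(m - 2097) = (-301 + m)/(-2097 + m))
d = -197708884/88554687 (d = 22072/(-9906) + 80/(-17879) = 22072*(-1/9906) + 80*(-1/17879) = -11036/4953 - 80/17879 = -197708884/88554687 ≈ -2.2326)
A(44)/d = ((-301 + 44)/(-2097 + 44))/(-197708884/88554687) = (-257/(-2053))*(-88554687/197708884) = -1/2053*(-257)*(-88554687/197708884) = (257/2053)*(-88554687/197708884) = -22758554559/405896338852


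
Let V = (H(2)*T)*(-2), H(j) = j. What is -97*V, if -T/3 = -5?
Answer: 5820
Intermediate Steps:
T = 15 (T = -3*(-5) = 15)
V = -60 (V = (2*15)*(-2) = 30*(-2) = -60)
-97*V = -97*(-60) = 5820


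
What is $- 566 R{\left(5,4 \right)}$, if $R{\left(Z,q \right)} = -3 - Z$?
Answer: $4528$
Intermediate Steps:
$- 566 R{\left(5,4 \right)} = - 566 \left(-3 - 5\right) = \left(-566\right) \left(-8\right) = 4528$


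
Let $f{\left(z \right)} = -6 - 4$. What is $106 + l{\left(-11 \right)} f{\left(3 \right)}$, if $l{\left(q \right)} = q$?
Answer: $216$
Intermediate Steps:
$f{\left(z \right)} = -10$ ($f{\left(z \right)} = -6 - 4 = -10$)
$106 + l{\left(-11 \right)} f{\left(3 \right)} = 106 - -110 = 106 + 110 = 216$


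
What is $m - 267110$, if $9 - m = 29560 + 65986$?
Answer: $-362647$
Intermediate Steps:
$m = -95537$ ($m = 9 - \left(29560 + 65986\right) = 9 - 95546 = -95537$)
$m - 267110 = -95537 - 267110 = -362647$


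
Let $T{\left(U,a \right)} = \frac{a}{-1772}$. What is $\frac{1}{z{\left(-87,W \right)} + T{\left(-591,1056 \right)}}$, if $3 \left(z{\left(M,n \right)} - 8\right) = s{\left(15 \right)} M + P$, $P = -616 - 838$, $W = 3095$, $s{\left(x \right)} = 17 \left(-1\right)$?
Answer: $\frac{1329}{20915} \approx 0.063543$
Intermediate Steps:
$s{\left(x \right)} = -17$
$P = -1454$ ($P = -616 - 838 = -1454$)
$T{\left(U,a \right)} = - \frac{a}{1772}$ ($T{\left(U,a \right)} = a \left(- \frac{1}{1772}\right) = - \frac{a}{1772}$)
$z{\left(M,n \right)} = - \frac{1430}{3} - \frac{17 M}{3}$ ($z{\left(M,n \right)} = 8 + \frac{- 17 M - 1454}{3} = 8 + \frac{-1454 - 17 M}{3} = 8 - \left(\frac{1454}{3} + \frac{17 M}{3}\right) = - \frac{1430}{3} - \frac{17 M}{3}$)
$\frac{1}{z{\left(-87,W \right)} + T{\left(-591,1056 \right)}} = \frac{1}{\left(- \frac{1430}{3} - -493\right) - \frac{264}{443}} = \frac{1}{\left(- \frac{1430}{3} + 493\right) - \frac{264}{443}} = \frac{1}{\frac{49}{3} - \frac{264}{443}} = \frac{1}{\frac{20915}{1329}} = \frac{1329}{20915}$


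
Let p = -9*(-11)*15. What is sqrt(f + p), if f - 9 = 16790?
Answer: 2*sqrt(4571) ≈ 135.22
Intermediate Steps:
p = 1485 (p = 99*15 = 1485)
f = 16799 (f = 9 + 16790 = 16799)
sqrt(f + p) = sqrt(16799 + 1485) = sqrt(18284) = 2*sqrt(4571)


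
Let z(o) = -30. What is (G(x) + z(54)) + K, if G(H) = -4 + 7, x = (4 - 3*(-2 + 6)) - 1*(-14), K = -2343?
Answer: -2370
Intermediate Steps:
x = 6 (x = (4 - 3*4) + 14 = (4 - 12) + 14 = -8 + 14 = 6)
G(H) = 3
(G(x) + z(54)) + K = (3 - 30) - 2343 = -27 - 2343 = -2370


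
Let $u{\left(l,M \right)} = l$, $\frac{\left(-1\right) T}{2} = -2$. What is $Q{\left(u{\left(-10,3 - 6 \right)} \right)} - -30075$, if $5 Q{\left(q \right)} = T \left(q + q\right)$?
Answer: $30059$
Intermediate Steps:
$T = 4$ ($T = \left(-2\right) \left(-2\right) = 4$)
$Q{\left(q \right)} = \frac{8 q}{5}$ ($Q{\left(q \right)} = \frac{4 \left(q + q\right)}{5} = \frac{4 \cdot 2 q}{5} = \frac{8 q}{5}$)
$Q{\left(u{\left(-10,3 - 6 \right)} \right)} - -30075 = \frac{8}{5} \left(-10\right) - -30075 = -16 + 30075 = 30059$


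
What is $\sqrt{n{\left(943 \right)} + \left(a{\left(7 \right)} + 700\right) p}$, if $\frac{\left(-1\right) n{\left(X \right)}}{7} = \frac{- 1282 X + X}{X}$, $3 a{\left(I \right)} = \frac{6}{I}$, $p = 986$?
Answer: $\frac{\sqrt{34272987}}{7} \approx 836.33$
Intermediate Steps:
$a{\left(I \right)} = \frac{2}{I}$ ($a{\left(I \right)} = \frac{6 \frac{1}{I}}{3} = \frac{2}{I}$)
$n{\left(X \right)} = 8967$ ($n{\left(X \right)} = - 7 \frac{- 1282 X + X}{X} = - 7 \frac{\left(-1281\right) X}{X} = \left(-7\right) \left(-1281\right) = 8967$)
$\sqrt{n{\left(943 \right)} + \left(a{\left(7 \right)} + 700\right) p} = \sqrt{8967 + \left(\frac{2}{7} + 700\right) 986} = \sqrt{8967 + \frac{4902}{7} \cdot 986} = \sqrt{8967 + \frac{4833372}{7}} = \sqrt{\frac{4896141}{7}} = \frac{\sqrt{34272987}}{7}$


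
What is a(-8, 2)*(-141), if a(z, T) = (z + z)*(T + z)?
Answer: -13536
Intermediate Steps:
a(z, T) = 2*z*(T + z) (a(z, T) = (2*z)*(T + z) = 2*z*(T + z))
a(-8, 2)*(-141) = (2*(-8)*(2 - 8))*(-141) = (2*(-8)*(-6))*(-141) = 96*(-141) = -13536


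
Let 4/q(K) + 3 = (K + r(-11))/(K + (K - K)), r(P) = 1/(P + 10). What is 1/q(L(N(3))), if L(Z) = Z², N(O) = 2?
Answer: -9/16 ≈ -0.56250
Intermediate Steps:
r(P) = 1/(10 + P)
q(K) = 4/(-3 + (-1 + K)/K) (q(K) = 4/(-3 + (K + 1/(10 - 11))/(K + (K - K))) = 4/(-3 + (K + 1/(-1))/(K + 0)) = 4/(-3 + (K - 1)/K) = 4/(-3 + (-1 + K)/K))
1/q(L(N(3))) = 1/(-4*2²/(1 + 2*2²)) = 1/(-4*4/(1 + 2*4)) = 1/(-4*4/(1 + 8)) = 1/(-4*4/9) = 1/(-4*4*⅑) = 1/(-16/9) = -9/16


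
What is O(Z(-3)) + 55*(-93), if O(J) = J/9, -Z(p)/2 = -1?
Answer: -46033/9 ≈ -5114.8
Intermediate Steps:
Z(p) = 2 (Z(p) = -2*(-1) = 2)
O(J) = J/9 (O(J) = J*(⅑) = J/9)
O(Z(-3)) + 55*(-93) = (⅑)*2 + 55*(-93) = 2/9 - 5115 = -46033/9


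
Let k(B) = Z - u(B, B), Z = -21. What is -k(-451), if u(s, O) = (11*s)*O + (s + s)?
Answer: 2236530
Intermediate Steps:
u(s, O) = 2*s + 11*O*s (u(s, O) = 11*O*s + 2*s = 2*s + 11*O*s)
k(B) = -21 - B*(2 + 11*B)
-k(-451) = -(-21 - 1*(-451)*(2 + 11*(-451))) = -(-21 - 1*(-451)*(2 - 4961)) = -(-21 - 1*(-451)*(-4959)) = -(-21 - 2236509) = -1*(-2236530) = 2236530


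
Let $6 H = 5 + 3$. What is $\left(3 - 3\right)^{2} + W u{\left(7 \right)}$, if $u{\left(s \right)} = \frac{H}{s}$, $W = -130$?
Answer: $- \frac{520}{21} \approx -24.762$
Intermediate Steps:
$H = \frac{4}{3}$ ($H = \frac{5 + 3}{6} = \frac{1}{6} \cdot 8 = \frac{4}{3} \approx 1.3333$)
$u{\left(s \right)} = \frac{4}{3 s}$
$\left(3 - 3\right)^{2} + W u{\left(7 \right)} = \left(3 - 3\right)^{2} - 130 \frac{4}{3 \cdot 7} = 0^{2} - 130 \cdot \frac{4}{3} \cdot \frac{1}{7} = 0 - \frac{520}{21} = - \frac{520}{21}$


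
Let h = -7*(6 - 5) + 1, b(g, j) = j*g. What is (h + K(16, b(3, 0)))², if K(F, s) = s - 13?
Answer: 361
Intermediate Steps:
b(g, j) = g*j
K(F, s) = -13 + s
h = -6 (h = -7*1 + 1 = -7 + 1 = -6)
(h + K(16, b(3, 0)))² = (-6 + (-13 + 3*0))² = (-6 + (-13 + 0))² = (-6 - 13)² = (-19)² = 361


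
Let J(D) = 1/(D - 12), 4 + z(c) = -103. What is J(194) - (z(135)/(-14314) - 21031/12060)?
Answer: 13681659497/7854521220 ≈ 1.7419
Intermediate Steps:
z(c) = -107 (z(c) = -4 - 103 = -107)
J(D) = 1/(-12 + D)
J(194) - (z(135)/(-14314) - 21031/12060) = 1/(-12 + 194) - (-107/(-14314) - 21031/12060) = 1/182 - (-107*(-1/14314) - 21031*1/12060) = 1/182 - (107/14314 - 21031/12060) = 1/182 - 1*(-149873657/86313420) = 1/182 + 149873657/86313420 = 13681659497/7854521220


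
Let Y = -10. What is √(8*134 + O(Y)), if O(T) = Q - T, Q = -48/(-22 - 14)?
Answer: 5*√390/3 ≈ 32.914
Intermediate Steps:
Q = 4/3 (Q = -48/(-36) = -48*(-1/36) = 4/3 ≈ 1.3333)
O(T) = 4/3 - T
√(8*134 + O(Y)) = √(8*134 + (4/3 - 1*(-10))) = √(1072 + (4/3 + 10)) = √(1072 + 34/3) = √(3250/3) = 5*√390/3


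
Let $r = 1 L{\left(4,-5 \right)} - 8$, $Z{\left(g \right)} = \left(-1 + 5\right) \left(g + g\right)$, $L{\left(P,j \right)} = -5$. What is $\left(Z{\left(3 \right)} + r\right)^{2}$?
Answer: $121$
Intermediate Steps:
$Z{\left(g \right)} = 8 g$ ($Z{\left(g \right)} = 4 \cdot 2 g = 8 g$)
$r = -13$ ($r = 1 \left(-5\right) - 8 = -5 - 8 = -13$)
$\left(Z{\left(3 \right)} + r\right)^{2} = \left(8 \cdot 3 - 13\right)^{2} = \left(24 - 13\right)^{2} = 11^{2} = 121$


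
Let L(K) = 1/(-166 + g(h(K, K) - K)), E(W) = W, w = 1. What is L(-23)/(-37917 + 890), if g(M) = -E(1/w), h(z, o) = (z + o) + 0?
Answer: 1/6183509 ≈ 1.6172e-7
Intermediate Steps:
h(z, o) = o + z (h(z, o) = (o + z) + 0 = o + z)
g(M) = -1 (g(M) = -1/1 = -1*1 = -1)
L(K) = -1/167 (L(K) = 1/(-166 - 1) = 1/(-167) = -1/167)
L(-23)/(-37917 + 890) = -1/(167*(-37917 + 890)) = -1/167/(-37027) = -1/167*(-1/37027) = 1/6183509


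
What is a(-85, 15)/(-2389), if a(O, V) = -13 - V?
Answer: 28/2389 ≈ 0.011720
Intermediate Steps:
a(-85, 15)/(-2389) = (-13 - 1*15)/(-2389) = (-13 - 15)*(-1/2389) = -28*(-1/2389) = 28/2389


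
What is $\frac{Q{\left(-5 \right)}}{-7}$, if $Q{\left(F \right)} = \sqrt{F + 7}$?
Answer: $- \frac{\sqrt{2}}{7} \approx -0.20203$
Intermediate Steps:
$Q{\left(F \right)} = \sqrt{7 + F}$
$\frac{Q{\left(-5 \right)}}{-7} = \frac{\sqrt{7 - 5}}{-7} = \sqrt{2} \left(- \frac{1}{7}\right) = - \frac{\sqrt{2}}{7}$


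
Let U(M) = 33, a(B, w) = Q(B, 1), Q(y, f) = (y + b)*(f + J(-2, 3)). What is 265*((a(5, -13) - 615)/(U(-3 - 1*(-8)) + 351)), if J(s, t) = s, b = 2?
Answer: -82415/192 ≈ -429.24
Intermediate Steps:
Q(y, f) = (-2 + f)*(2 + y) (Q(y, f) = (y + 2)*(f - 2) = (2 + y)*(-2 + f) = (-2 + f)*(2 + y))
a(B, w) = -2 - B (a(B, w) = -4 - 2*B + 2*1 + 1*B = -4 - 2*B + 2 + B = -2 - B)
265*((a(5, -13) - 615)/(U(-3 - 1*(-8)) + 351)) = 265*(((-2 - 1*5) - 615)/(33 + 351)) = 265*(((-2 - 5) - 615)/384) = 265*((-7 - 615)*(1/384)) = 265*(-622*1/384) = 265*(-311/192) = -82415/192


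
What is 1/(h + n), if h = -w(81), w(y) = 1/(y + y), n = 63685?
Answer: 162/10316969 ≈ 1.5702e-5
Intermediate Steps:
w(y) = 1/(2*y)
h = -1/162 (h = -1/(2*81) = -1*1/162 = -1/162 ≈ -0.0061728)
1/(h + n) = 1/(-1/162 + 63685) = 1/(10316969/162) = 162/10316969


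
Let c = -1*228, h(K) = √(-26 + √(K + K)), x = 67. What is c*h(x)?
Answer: -228*I*√(26 - √134) ≈ -865.92*I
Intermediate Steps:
h(K) = √(-26 + √2*√K) (h(K) = √(-26 + √(2*K)) = √(-26 + √2*√K))
c = -228
c*h(x) = -228*√(-26 + √2*√67) = -228*√(-26 + √134)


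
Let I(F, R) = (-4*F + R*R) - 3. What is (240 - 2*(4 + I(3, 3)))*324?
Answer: 79056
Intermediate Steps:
I(F, R) = -3 + R**2 - 4*F (I(F, R) = (-4*F + R**2) - 3 = (R**2 - 4*F) - 3 = -3 + R**2 - 4*F)
(240 - 2*(4 + I(3, 3)))*324 = (240 - 2*(4 + (-3 + 3**2 - 4*3)))*324 = (240 - 2*(4 + (-3 + 9 - 12)))*324 = (240 - 2*(4 - 6))*324 = (240 - 2*(-2))*324 = (240 + 4)*324 = 244*324 = 79056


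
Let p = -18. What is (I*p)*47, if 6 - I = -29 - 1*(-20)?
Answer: -12690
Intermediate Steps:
I = 15 (I = 6 - (-29 - 1*(-20)) = 6 - (-29 + 20) = 6 - 1*(-9) = 6 + 9 = 15)
(I*p)*47 = (15*(-18))*47 = -270*47 = -12690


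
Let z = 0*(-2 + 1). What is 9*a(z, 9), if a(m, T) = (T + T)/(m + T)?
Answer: 18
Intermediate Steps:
z = 0 (z = 0*(-1) = 0)
a(m, T) = 2*T/(T + m) (a(m, T) = (2*T)/(T + m) = 2*T/(T + m))
9*a(z, 9) = 9*(2*9/(9 + 0)) = 9*(2*9/9) = 9*(2*9*(⅑)) = 9*2 = 18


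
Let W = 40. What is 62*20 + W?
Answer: 1280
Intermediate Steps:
62*20 + W = 62*20 + 40 = 1240 + 40 = 1280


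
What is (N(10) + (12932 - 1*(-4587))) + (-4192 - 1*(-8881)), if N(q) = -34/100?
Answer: 1110383/50 ≈ 22208.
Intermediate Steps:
N(q) = -17/50 (N(q) = -34*1/100 = -17/50)
(N(10) + (12932 - 1*(-4587))) + (-4192 - 1*(-8881)) = (-17/50 + (12932 - 1*(-4587))) + (-4192 - 1*(-8881)) = (-17/50 + (12932 + 4587)) + (-4192 + 8881) = (-17/50 + 17519) + 4689 = 875933/50 + 4689 = 1110383/50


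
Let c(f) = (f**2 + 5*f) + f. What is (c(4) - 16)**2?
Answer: 576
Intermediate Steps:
c(f) = f**2 + 6*f
(c(4) - 16)**2 = (4*(6 + 4) - 16)**2 = (4*10 - 16)**2 = (40 - 16)**2 = 24**2 = 576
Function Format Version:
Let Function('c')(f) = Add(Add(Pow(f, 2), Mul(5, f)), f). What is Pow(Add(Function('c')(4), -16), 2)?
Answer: 576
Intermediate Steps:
Function('c')(f) = Add(Pow(f, 2), Mul(6, f))
Pow(Add(Function('c')(4), -16), 2) = Pow(Add(Mul(4, Add(6, 4)), -16), 2) = Pow(Add(Mul(4, 10), -16), 2) = Pow(Add(40, -16), 2) = Pow(24, 2) = 576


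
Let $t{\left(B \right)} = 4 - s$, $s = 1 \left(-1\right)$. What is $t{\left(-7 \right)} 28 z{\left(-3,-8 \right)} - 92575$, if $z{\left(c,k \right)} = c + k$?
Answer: $-94115$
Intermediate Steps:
$s = -1$
$t{\left(B \right)} = 5$ ($t{\left(B \right)} = 4 - -1 = 4 + 1 = 5$)
$t{\left(-7 \right)} 28 z{\left(-3,-8 \right)} - 92575 = 5 \cdot 28 \left(-3 - 8\right) - 92575 = 140 \left(-11\right) - 92575 = -1540 - 92575 = -94115$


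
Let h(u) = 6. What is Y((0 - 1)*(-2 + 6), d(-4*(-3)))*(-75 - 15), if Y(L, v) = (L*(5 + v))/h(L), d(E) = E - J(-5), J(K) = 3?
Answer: 840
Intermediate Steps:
d(E) = -3 + E (d(E) = E - 1*3 = E - 3 = -3 + E)
Y(L, v) = L*(5 + v)/6 (Y(L, v) = (L*(5 + v))/6 = (L*(5 + v))*(1/6) = L*(5 + v)/6)
Y((0 - 1)*(-2 + 6), d(-4*(-3)))*(-75 - 15) = (((0 - 1)*(-2 + 6))*(5 + (-3 - 4*(-3)))/6)*(-75 - 15) = ((-1*4)*(5 + (-3 + 12))/6)*(-90) = ((1/6)*(-4)*(5 + 9))*(-90) = ((1/6)*(-4)*14)*(-90) = -28/3*(-90) = 840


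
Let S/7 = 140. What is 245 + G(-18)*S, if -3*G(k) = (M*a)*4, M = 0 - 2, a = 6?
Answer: 15925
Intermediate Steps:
M = -2
G(k) = 16 (G(k) = -(-2*6)*4/3 = -(-4)*4 = -1/3*(-48) = 16)
S = 980 (S = 7*140 = 980)
245 + G(-18)*S = 245 + 16*980 = 245 + 15680 = 15925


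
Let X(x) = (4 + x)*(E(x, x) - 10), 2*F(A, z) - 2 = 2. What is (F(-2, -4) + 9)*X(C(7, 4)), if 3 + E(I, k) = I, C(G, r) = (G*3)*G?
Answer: 222574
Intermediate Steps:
C(G, r) = 3*G² (C(G, r) = (3*G)*G = 3*G²)
F(A, z) = 2 (F(A, z) = 1 + (½)*2 = 1 + 1 = 2)
E(I, k) = -3 + I
X(x) = (-13 + x)*(4 + x) (X(x) = (4 + x)*((-3 + x) - 10) = (4 + x)*(-13 + x) = (-13 + x)*(4 + x))
(F(-2, -4) + 9)*X(C(7, 4)) = (2 + 9)*(-52 + (3*7²)² - 27*7²) = 11*(-52 + (3*49)² - 27*49) = 11*(-52 + 147² - 9*147) = 11*(-52 + 21609 - 1323) = 11*20234 = 222574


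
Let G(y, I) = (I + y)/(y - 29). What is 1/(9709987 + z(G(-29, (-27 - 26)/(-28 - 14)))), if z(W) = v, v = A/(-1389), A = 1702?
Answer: 1389/13487170241 ≈ 1.0299e-7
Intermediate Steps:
G(y, I) = (I + y)/(-29 + y)
v = -1702/1389 (v = 1702/(-1389) = 1702*(-1/1389) = -1702/1389 ≈ -1.2253)
z(W) = -1702/1389
1/(9709987 + z(G(-29, (-27 - 26)/(-28 - 14)))) = 1/(9709987 - 1702/1389) = 1/(13487170241/1389) = 1389/13487170241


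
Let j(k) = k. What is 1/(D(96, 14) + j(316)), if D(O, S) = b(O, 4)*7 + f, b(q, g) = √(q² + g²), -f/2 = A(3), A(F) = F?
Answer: -155/178134 + 7*√577/89067 ≈ 0.0010177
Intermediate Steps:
f = -6 (f = -2*3 = -6)
b(q, g) = √(g² + q²)
D(O, S) = -6 + 7*√(16 + O²) (D(O, S) = √(4² + O²)*7 - 6 = √(16 + O²)*7 - 6 = 7*√(16 + O²) - 6 = -6 + 7*√(16 + O²))
1/(D(96, 14) + j(316)) = 1/((-6 + 7*√(16 + 96²)) + 316) = 1/((-6 + 7*√(16 + 9216)) + 316) = 1/((-6 + 7*√9232) + 316) = 1/((-6 + 7*(4*√577)) + 316) = 1/((-6 + 28*√577) + 316) = 1/(310 + 28*√577)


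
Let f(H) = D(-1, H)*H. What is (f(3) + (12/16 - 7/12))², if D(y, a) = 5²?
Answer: 203401/36 ≈ 5650.0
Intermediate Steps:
D(y, a) = 25
f(H) = 25*H
(f(3) + (12/16 - 7/12))² = (25*3 + (12/16 - 7/12))² = (75 + (12*(1/16) - 7*1/12))² = (75 + (¾ - 7/12))² = (75 + ⅙)² = (451/6)² = 203401/36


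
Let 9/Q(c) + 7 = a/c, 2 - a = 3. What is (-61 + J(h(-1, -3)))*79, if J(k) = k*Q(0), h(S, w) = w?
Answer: -4819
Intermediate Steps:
a = -1 (a = 2 - 1*3 = 2 - 3 = -1)
Q(c) = 9/(-7 - 1/c)
J(k) = 0 (J(k) = k*(-9*0/(1 + 7*0)) = k*(-9*0/(1 + 0)) = k*(-9*0/1) = k*(-9*0*1) = k*0 = 0)
(-61 + J(h(-1, -3)))*79 = (-61 + 0)*79 = -61*79 = -4819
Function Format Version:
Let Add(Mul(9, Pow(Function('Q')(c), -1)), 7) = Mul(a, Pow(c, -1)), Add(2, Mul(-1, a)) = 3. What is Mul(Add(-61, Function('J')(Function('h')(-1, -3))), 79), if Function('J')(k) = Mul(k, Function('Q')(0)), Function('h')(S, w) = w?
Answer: -4819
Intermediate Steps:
a = -1 (a = Add(2, Mul(-1, 3)) = Add(2, -3) = -1)
Function('Q')(c) = Mul(9, Pow(Add(-7, Mul(-1, Pow(c, -1))), -1))
Function('J')(k) = 0 (Function('J')(k) = Mul(k, Mul(-9, 0, Pow(Add(1, Mul(7, 0)), -1))) = Mul(k, Mul(-9, 0, Pow(Add(1, 0), -1))) = Mul(k, Mul(-9, 0, Pow(1, -1))) = Mul(k, Mul(-9, 0, 1)) = Mul(k, 0) = 0)
Mul(Add(-61, Function('J')(Function('h')(-1, -3))), 79) = Mul(Add(-61, 0), 79) = Mul(-61, 79) = -4819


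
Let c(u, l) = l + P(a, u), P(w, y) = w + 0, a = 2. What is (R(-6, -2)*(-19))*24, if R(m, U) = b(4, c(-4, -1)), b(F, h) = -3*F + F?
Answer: 3648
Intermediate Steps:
P(w, y) = w
c(u, l) = 2 + l (c(u, l) = l + 2 = 2 + l)
b(F, h) = -2*F
R(m, U) = -8 (R(m, U) = -2*4 = -8)
(R(-6, -2)*(-19))*24 = -8*(-19)*24 = 152*24 = 3648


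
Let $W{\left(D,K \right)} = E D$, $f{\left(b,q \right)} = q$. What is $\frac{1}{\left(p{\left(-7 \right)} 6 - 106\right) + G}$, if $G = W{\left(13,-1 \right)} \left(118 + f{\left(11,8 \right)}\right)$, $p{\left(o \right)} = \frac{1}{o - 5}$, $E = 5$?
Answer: $\frac{2}{16167} \approx 0.00012371$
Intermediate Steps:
$W{\left(D,K \right)} = 5 D$
$p{\left(o \right)} = \frac{1}{-5 + o}$
$G = 8190$ ($G = 5 \cdot 13 \left(118 + 8\right) = 65 \cdot 126 = 8190$)
$\frac{1}{\left(p{\left(-7 \right)} 6 - 106\right) + G} = \frac{1}{\left(\frac{1}{-5 - 7} \cdot 6 - 106\right) + 8190} = \frac{1}{\left(\frac{1}{-12} \cdot 6 - 106\right) + 8190} = \frac{1}{\left(\left(- \frac{1}{12}\right) 6 - 106\right) + 8190} = \frac{1}{\left(- \frac{1}{2} - 106\right) + 8190} = \frac{1}{- \frac{213}{2} + 8190} = \frac{1}{\frac{16167}{2}} = \frac{2}{16167}$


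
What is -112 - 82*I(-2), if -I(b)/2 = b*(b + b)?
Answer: 1200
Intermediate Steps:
I(b) = -4*b² (I(b) = -2*b*(b + b) = -2*b*2*b = -4*b²)
-112 - 82*I(-2) = -112 - (-328)*(-2)² = -112 - (-328)*4 = -112 - 82*(-16) = -112 + 1312 = 1200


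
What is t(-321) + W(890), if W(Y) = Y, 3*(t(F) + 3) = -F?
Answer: 994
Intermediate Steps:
t(F) = -3 - F/3 (t(F) = -3 + (-F)/3 = -3 - F/3)
t(-321) + W(890) = (-3 - ⅓*(-321)) + 890 = (-3 + 107) + 890 = 104 + 890 = 994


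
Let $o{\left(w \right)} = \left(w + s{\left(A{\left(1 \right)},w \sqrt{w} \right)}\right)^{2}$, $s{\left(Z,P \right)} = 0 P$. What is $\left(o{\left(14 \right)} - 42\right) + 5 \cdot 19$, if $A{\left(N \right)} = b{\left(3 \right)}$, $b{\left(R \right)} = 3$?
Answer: $249$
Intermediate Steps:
$A{\left(N \right)} = 3$
$s{\left(Z,P \right)} = 0$
$o{\left(w \right)} = w^{2}$ ($o{\left(w \right)} = \left(w + 0\right)^{2} = w^{2}$)
$\left(o{\left(14 \right)} - 42\right) + 5 \cdot 19 = \left(14^{2} - 42\right) + 5 \cdot 19 = \left(196 - 42\right) + 95 = 154 + 95 = 249$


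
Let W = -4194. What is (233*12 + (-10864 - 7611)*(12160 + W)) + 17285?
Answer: -147151769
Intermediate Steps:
(233*12 + (-10864 - 7611)*(12160 + W)) + 17285 = (233*12 + (-10864 - 7611)*(12160 - 4194)) + 17285 = (2796 - 18475*7966) + 17285 = (2796 - 147171850) + 17285 = -147169054 + 17285 = -147151769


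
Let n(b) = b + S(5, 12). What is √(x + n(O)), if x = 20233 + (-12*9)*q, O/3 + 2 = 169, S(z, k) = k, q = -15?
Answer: √22366 ≈ 149.55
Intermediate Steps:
O = 501 (O = -6 + 3*169 = -6 + 507 = 501)
n(b) = 12 + b (n(b) = b + 12 = 12 + b)
x = 21853 (x = 20233 - 12*9*(-15) = 20233 - 108*(-15) = 20233 + 1620 = 21853)
√(x + n(O)) = √(21853 + (12 + 501)) = √(21853 + 513) = √22366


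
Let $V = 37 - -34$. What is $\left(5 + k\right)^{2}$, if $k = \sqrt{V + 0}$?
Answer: $\left(5 + \sqrt{71}\right)^{2} \approx 180.26$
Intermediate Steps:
$V = 71$ ($V = 37 + 34 = 71$)
$k = \sqrt{71}$ ($k = \sqrt{71 + 0} = \sqrt{71} \approx 8.4261$)
$\left(5 + k\right)^{2} = \left(5 + \sqrt{71}\right)^{2}$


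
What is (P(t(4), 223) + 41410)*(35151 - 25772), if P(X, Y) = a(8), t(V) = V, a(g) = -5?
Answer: 388337495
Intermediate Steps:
P(X, Y) = -5
(P(t(4), 223) + 41410)*(35151 - 25772) = (-5 + 41410)*(35151 - 25772) = 41405*9379 = 388337495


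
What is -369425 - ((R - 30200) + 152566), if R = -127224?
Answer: -364567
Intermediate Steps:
-369425 - ((R - 30200) + 152566) = -369425 - ((-127224 - 30200) + 152566) = -369425 - (-157424 + 152566) = -369425 - 1*(-4858) = -369425 + 4858 = -364567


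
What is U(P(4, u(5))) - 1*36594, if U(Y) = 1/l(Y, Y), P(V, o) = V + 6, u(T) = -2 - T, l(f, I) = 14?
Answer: -512315/14 ≈ -36594.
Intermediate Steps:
P(V, o) = 6 + V
U(Y) = 1/14
U(P(4, u(5))) - 1*36594 = 1/14 - 1*36594 = 1/14 - 36594 = -512315/14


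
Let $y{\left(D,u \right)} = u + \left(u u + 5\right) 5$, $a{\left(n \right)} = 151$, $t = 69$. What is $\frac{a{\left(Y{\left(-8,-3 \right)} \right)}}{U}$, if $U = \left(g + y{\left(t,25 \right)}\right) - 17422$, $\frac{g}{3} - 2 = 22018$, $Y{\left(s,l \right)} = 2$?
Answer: $\frac{151}{51813} \approx 0.0029143$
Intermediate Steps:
$y{\left(D,u \right)} = 25 + u + 5 u^{2}$ ($y{\left(D,u \right)} = u + \left(u^{2} + 5\right) 5 = u + \left(5 + u^{2}\right) 5 = u + \left(25 + 5 u^{2}\right) = 25 + u + 5 u^{2}$)
$g = 66060$ ($g = 6 + 3 \cdot 22018 = 6 + 66054 = 66060$)
$U = 51813$ ($U = \left(66060 + \left(25 + 25 + 5 \cdot 25^{2}\right)\right) - 17422 = \left(66060 + \left(25 + 25 + 5 \cdot 625\right)\right) - 17422 = \left(66060 + \left(25 + 25 + 3125\right)\right) - 17422 = \left(66060 + 3175\right) - 17422 = 69235 - 17422 = 51813$)
$\frac{a{\left(Y{\left(-8,-3 \right)} \right)}}{U} = \frac{151}{51813}$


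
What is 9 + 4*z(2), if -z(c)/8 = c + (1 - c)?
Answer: -23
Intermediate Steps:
z(c) = -8 (z(c) = -8*(c + (1 - c)) = -8*1 = -8)
9 + 4*z(2) = 9 + 4*(-8) = 9 - 32 = -23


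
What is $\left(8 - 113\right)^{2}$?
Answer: $11025$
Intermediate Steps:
$\left(8 - 113\right)^{2} = \left(-105\right)^{2} = 11025$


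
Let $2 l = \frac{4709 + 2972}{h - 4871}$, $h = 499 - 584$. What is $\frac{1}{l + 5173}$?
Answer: $\frac{9912}{51267095} \approx 0.00019334$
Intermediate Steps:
$h = -85$
$l = - \frac{7681}{9912}$ ($l = \frac{\left(4709 + 2972\right) \frac{1}{-85 - 4871}}{2} = \frac{7681 \frac{1}{-4956}}{2} = \frac{7681 \left(- \frac{1}{4956}\right)}{2} = \frac{1}{2} \left(- \frac{7681}{4956}\right) = - \frac{7681}{9912} \approx -0.77492$)
$\frac{1}{l + 5173} = \frac{1}{- \frac{7681}{9912} + 5173} = \frac{1}{\frac{51267095}{9912}} = \frac{9912}{51267095}$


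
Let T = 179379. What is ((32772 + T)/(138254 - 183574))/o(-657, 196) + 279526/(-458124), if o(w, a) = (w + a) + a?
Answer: -814964972519/1375494403800 ≈ -0.59249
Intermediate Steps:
o(w, a) = w + 2*a (o(w, a) = (a + w) + a = w + 2*a)
((32772 + T)/(138254 - 183574))/o(-657, 196) + 279526/(-458124) = ((32772 + 179379)/(138254 - 183574))/(-657 + 2*196) + 279526/(-458124) = (212151/(-45320))/(-657 + 392) + 279526*(-1/458124) = (212151*(-1/45320))/(-265) - 139763/229062 = -212151/45320*(-1/265) - 139763/229062 = 212151/12009800 - 139763/229062 = -814964972519/1375494403800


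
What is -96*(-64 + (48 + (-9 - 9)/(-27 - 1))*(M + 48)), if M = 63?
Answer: -3585360/7 ≈ -5.1219e+5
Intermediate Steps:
-96*(-64 + (48 + (-9 - 9)/(-27 - 1))*(M + 48)) = -96*(-64 + (48 + (-9 - 9)/(-27 - 1))*(63 + 48)) = -96*(-64 + (48 - 18/(-28))*111) = -96*(-64 + (48 - 18*(-1/28))*111) = -96*(-64 + (48 + 9/14)*111) = -96*(-64 + (681/14)*111) = -96*(-64 + 75591/14) = -96*74695/14 = -3585360/7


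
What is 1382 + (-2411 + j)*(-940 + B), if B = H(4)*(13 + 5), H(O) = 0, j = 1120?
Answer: 1214922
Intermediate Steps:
B = 0 (B = 0*(13 + 5) = 0*18 = 0)
1382 + (-2411 + j)*(-940 + B) = 1382 + (-2411 + 1120)*(-940 + 0) = 1382 - 1291*(-940) = 1382 + 1213540 = 1214922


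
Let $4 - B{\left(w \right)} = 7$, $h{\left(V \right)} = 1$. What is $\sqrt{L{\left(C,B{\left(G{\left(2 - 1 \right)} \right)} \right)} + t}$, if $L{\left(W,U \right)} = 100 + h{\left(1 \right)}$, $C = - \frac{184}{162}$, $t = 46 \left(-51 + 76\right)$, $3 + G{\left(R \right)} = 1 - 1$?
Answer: $3 \sqrt{139} \approx 35.37$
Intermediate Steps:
$G{\left(R \right)} = -3$ ($G{\left(R \right)} = -3 + \left(1 - 1\right) = -3 + 0 = -3$)
$B{\left(w \right)} = -3$ ($B{\left(w \right)} = 4 - 7 = -3$)
$t = 1150$ ($t = 46 \cdot 25 = 1150$)
$C = - \frac{92}{81}$ ($C = \left(-184\right) \frac{1}{162} = - \frac{92}{81} \approx -1.1358$)
$L{\left(W,U \right)} = 101$ ($L{\left(W,U \right)} = 100 + 1 = 101$)
$\sqrt{L{\left(C,B{\left(G{\left(2 - 1 \right)} \right)} \right)} + t} = \sqrt{101 + 1150} = \sqrt{1251} = 3 \sqrt{139}$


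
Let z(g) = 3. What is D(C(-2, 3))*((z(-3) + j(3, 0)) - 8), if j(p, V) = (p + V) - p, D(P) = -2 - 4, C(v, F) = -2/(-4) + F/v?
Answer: 30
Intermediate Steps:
C(v, F) = 1/2 + F/v (C(v, F) = -2*(-1/4) + F/v = 1/2 + F/v)
D(P) = -6
j(p, V) = V (j(p, V) = (V + p) - p = V)
D(C(-2, 3))*((z(-3) + j(3, 0)) - 8) = -6*((3 + 0) - 8) = -6*(3 - 8) = -6*(-5) = 30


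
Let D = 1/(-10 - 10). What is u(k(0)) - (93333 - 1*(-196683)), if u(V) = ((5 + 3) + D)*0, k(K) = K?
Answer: -290016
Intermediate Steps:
D = -1/20 (D = 1/(-20) = -1/20 ≈ -0.050000)
u(V) = 0 (u(V) = ((5 + 3) - 1/20)*0 = (8 - 1/20)*0 = (159/20)*0 = 0)
u(k(0)) - (93333 - 1*(-196683)) = 0 - (93333 - 1*(-196683)) = 0 - (93333 + 196683) = 0 - 1*290016 = 0 - 290016 = -290016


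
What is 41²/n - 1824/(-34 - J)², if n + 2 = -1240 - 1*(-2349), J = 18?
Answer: 3851/4563 ≈ 0.84396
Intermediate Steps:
n = 1107 (n = -2 + (-1240 - 1*(-2349)) = -2 + (-1240 + 2349) = -2 + 1109 = 1107)
41²/n - 1824/(-34 - J)² = 41²/1107 - 1824/(-34 - 1*18)² = 1681*(1/1107) - 1824/(-34 - 18)² = 41/27 - 1824/((-52)²) = 41/27 - 1824/2704 = 41/27 - 1824*1/2704 = 41/27 - 114/169 = 3851/4563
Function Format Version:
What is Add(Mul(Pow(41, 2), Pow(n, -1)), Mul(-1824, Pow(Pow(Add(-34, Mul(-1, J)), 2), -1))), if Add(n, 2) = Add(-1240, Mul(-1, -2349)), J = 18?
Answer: Rational(3851, 4563) ≈ 0.84396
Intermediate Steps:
n = 1107 (n = Add(-2, Add(-1240, Mul(-1, -2349))) = Add(-2, Add(-1240, 2349)) = Add(-2, 1109) = 1107)
Add(Mul(Pow(41, 2), Pow(n, -1)), Mul(-1824, Pow(Pow(Add(-34, Mul(-1, J)), 2), -1))) = Add(Mul(Pow(41, 2), Pow(1107, -1)), Mul(-1824, Pow(Pow(Add(-34, Mul(-1, 18)), 2), -1))) = Add(Mul(1681, Rational(1, 1107)), Mul(-1824, Pow(Pow(Add(-34, -18), 2), -1))) = Add(Rational(41, 27), Mul(-1824, Pow(Pow(-52, 2), -1))) = Add(Rational(41, 27), Mul(-1824, Pow(2704, -1))) = Add(Rational(41, 27), Mul(-1824, Rational(1, 2704))) = Add(Rational(41, 27), Rational(-114, 169)) = Rational(3851, 4563)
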